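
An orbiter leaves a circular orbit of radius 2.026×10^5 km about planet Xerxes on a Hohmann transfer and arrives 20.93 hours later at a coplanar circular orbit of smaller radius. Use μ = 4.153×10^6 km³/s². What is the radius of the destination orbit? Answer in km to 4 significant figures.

Transfer time t = 20.93 hours = 75348 s, and t = π√(a_t³/μ).
So a_t = (μ t²/π²)^(1/3) = (4.153×10^6 × (75348)² / π²)^(1/3) = 1.3368×10^5 km.
Since a_t = (r₁ + r₂)/2, r₂ = 2a_t − r₁ = 2×1.3368×10^5 − 2.026×10^5 = 64760 km.

r₂ = 64760 km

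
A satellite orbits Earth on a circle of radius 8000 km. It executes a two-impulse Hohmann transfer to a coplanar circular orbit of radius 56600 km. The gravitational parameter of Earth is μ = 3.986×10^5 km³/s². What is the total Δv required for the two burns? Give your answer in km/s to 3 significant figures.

Semi-major axis of the transfer orbit: a_t = (8000 + 56600)/2 = 32300 km.
At r₁ the circular-orbit speed is v₁ = √(μ/r₁) = 7.059 km/s.
On the transfer ellipse at r₁, v² = μ(2/r − 1/a) gives v_p = √[μ(2/r₁ − 1/a_t)] = 9.344 km/s.
First burn Δv₁ = |v_p − v₁| = 2.285 km/s.
At r₂, v₂ = √(μ/r₂) = 2.654 km/s.
Transfer-orbit speed at r₂: v_a = √[μ(2/r₂ − 1/a_t)] = 1.321 km/s.
Second burn Δv₂ = |v₂ − v_a| = 1.333 km/s.
Δv = Δv₁ + Δv₂ = 2.285 + 1.333 = 3.618 km/s.

Δv = 3.62 km/s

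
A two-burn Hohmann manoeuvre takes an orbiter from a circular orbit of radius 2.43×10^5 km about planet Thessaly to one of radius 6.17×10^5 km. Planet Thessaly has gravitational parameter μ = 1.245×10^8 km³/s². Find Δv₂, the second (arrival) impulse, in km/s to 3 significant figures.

The Hohmann ellipse has a_t = (r₁ + r₂)/2 = 4.300×10^5 km.
Circular speed at r = 6.170×10^5 km: v_c = √(μ/r) = 14.20503 km/s.
Transfer-orbit speed at the same r (vis-viva, a = a_t): v_t = √[μ(2/r − 1/a_t)] = 10.67852 km/s.
Δv₂ = |v_t − v_c| = |10.67852 − 14.20503| = 3.527 km/s.

Δv₂ = 3.53 km/s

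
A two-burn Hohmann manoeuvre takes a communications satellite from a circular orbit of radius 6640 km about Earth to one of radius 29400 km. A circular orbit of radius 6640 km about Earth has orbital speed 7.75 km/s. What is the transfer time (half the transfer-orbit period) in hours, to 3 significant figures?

t = 3.34 hours

From the circular-orbit relation v² = μ/r at r = 6640 km: μ = v²r = (7.75)² × 6640 = 3.98815×10^5 km³/s².
Semi-major axis of the transfer orbit: a_t = (6640 + 29400)/2 = 18020 km.
By Kepler's third law the transfer-orbit period is T = 2π√(a_t³/μ), so t = T/2 = 12030 s.
Converting: 12030 s ÷ 3600 s/hour = 3.34 hours.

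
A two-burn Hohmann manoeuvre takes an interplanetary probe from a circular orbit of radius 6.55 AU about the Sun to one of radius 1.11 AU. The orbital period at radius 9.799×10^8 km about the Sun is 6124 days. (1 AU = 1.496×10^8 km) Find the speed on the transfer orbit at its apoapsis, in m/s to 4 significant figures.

v = 6264 m/s

From Kepler's third law T² = 4π²r³/μ at r = 9.799×10^8 km, T = 6124 days = 6124 × 86400 s = 5.291136×10^8 s: μ = 4π²r³/T² = 1.32681×10^11 km³/s².
In km: r₁ = 6.55 × 1.496×10^8 = 9.7988×10^8 km; r₂ = 1.11 × 1.496×10^8 = 1.66056×10^8 km.
Transfer-ellipse semi-major axis a_t = (r₁ + r₂)/2 = (9.7988×10^8 + 1.66056×10^8)/2 = 5.72968×10^8 km.
The apoapsis of the transfer ellipse is at r = 9.7988×10^8 km.
Applying v² = μ(2/r − 1/a_t): v = 6.264 km/s.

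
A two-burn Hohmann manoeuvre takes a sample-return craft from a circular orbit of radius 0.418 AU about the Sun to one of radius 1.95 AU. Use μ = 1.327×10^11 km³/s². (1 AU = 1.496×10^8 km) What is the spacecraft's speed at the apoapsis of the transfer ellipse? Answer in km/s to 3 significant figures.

v = 12.7 km/s

In km: r₁ = 0.418 × 1.496×10^8 = 6.25328×10^7 km; r₂ = 1.95 × 1.496×10^8 = 2.9172×10^8 km.
Semi-major axis of the transfer orbit: a_t = (6.25328×10^7 + 2.9172×10^8)/2 = 1.771264×10^8 km.
The apoapsis of the transfer ellipse is at r = 2.9172×10^8 km.
Applying v² = μ(2/r − 1/a_t): v = 12.67 km/s.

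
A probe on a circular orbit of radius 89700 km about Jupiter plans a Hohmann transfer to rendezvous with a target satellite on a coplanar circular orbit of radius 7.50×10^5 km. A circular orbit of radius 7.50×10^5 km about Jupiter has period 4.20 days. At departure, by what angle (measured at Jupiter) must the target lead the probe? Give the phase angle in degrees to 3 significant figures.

From Kepler's third law T² = 4π²r³/μ at r = 7.50×10^5 km, T = 4.20 days = 4.20 × 86400 s = 3.6288×10^5 s: μ = 4π²r³/T² = 1.26479×10^8 km³/s².
The Hohmann ellipse has a_t = (r₁ + r₂)/2 = 4.1985×10^5 km.
Transfer time t = π√(a_t³/μ) = 75994.5 s.
The target's mean motion on its circular orbit is ω₂ = √(μ/r₂³) = 1.73148×10^-5 rad/s.
Angle swept by the target during transfer: ω₂·t = 1.3158 rad = 75.39°.
Arrival is 180° from departure on the ellipse, so φ = 180° − 75.39° = 105°.

φ = 105°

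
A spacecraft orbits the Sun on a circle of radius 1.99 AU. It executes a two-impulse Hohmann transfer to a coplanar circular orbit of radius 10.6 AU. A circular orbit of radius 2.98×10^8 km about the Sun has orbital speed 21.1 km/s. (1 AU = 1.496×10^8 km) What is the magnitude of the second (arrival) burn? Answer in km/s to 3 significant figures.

From the circular-orbit relation v² = μ/r at r = 2.98×10^8 km: μ = v²r = (21.1)² × 2.98×10^8 = 1.32673×10^11 km³/s².
In km: r₁ = 1.99 × 1.496×10^8 = 2.97704×10^8 km; r₂ = 10.6 × 1.496×10^8 = 1.58576×10^9 km.
Transfer-ellipse semi-major axis a_t = (r₁ + r₂)/2 = (2.97704×10^8 + 1.58576×10^9)/2 = 9.41732×10^8 km.
Circular speed at r = 1.58576×10^9 km: v_c = √(μ/r) = 9.147 km/s.
Vis-viva on the transfer ellipse at r = 1.58576×10^9 km gives v_t = √[μ(2/r − 1/a_t)] = 5.143 km/s.
Δv₂ = |v_t − v_c| = |5.143 − 9.147| = 4.004 km/s.

Δv₂ = 4.00 km/s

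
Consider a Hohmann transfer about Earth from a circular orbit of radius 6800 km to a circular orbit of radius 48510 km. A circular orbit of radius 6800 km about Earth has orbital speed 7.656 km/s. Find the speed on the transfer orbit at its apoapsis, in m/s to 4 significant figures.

v = 1421 m/s

From the circular-orbit relation v² = μ/r at r = 6800 km: μ = v²r = (7.656)² × 6800 = 3.98577×10^5 km³/s².
Semi-major axis of the transfer orbit: a_t = (6800 + 48510)/2 = 27655 km.
The apoapsis of the transfer ellipse is at r = 48510 km.
Applying v² = μ(2/r − 1/a_t): v = 1.421 km/s.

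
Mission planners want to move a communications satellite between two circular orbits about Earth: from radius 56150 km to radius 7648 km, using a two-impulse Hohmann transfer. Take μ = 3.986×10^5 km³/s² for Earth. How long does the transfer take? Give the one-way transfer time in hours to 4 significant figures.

t = 7.875 hours

Semi-major axis of the transfer orbit: a_t = (56150 + 7648)/2 = 31899 km.
Transfer time t = π√(a_t³/μ) = π√((31899)³ / 3.986×10^5) = 28350 s.
Converting: 28350 s ÷ 3600 s/hour = 7.875 hours.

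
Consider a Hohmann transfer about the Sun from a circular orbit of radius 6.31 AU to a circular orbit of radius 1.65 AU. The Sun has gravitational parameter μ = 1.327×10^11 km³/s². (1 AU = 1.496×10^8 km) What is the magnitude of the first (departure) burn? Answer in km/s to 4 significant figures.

Δv₁ = 4.222 km/s

In km: r₁ = 6.31 × 1.496×10^8 = 9.43976×10^8 km; r₂ = 1.65 × 1.496×10^8 = 2.4684×10^8 km.
Semi-major axis of the transfer orbit: a_t = (9.43976×10^8 + 2.4684×10^8)/2 = 5.95408×10^8 km.
On the circular orbit at r = 9.43976×10^8 km, v_c = √(μ/r) = 11.856 km/s.
Vis-viva on the transfer ellipse at r = 9.43976×10^8 km gives v_t = √[μ(2/r − 1/a_t)] = 7.6341 km/s.
Δv₁ = |v_t − v_c| = |7.6341 − 11.856| = 4.222 km/s.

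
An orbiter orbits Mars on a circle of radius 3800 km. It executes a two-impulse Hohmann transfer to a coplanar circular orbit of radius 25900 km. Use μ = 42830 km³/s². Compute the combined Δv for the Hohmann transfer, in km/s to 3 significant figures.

Δv = 1.71 km/s

Transfer-ellipse semi-major axis a_t = (r₁ + r₂)/2 = (3800 + 25900)/2 = 14850 km.
Circular speed at r₁: v₁ = √(μ/r₁) = √(42830/3800) = 3.3572 km/s.
Transfer-orbit speed at r₁ (vis-viva equation): v_p = √[μ(2/r₁ − 1/a_t)] = 4.4337 km/s.
First burn Δv₁ = |v_p − v₁| = 1.0765 km/s.
At r₂, v₂ = √(μ/r₂) = 1.28595 km/s.
Transfer-orbit speed at r₂: v_a = √[μ(2/r₂ − 1/a_t)] = 0.650508 km/s.
Second burn Δv₂ = |v₂ − v_a| = 0.63544 km/s.
Δv = Δv₁ + Δv₂ = 1.0765 + 0.63544 = 1.712 km/s.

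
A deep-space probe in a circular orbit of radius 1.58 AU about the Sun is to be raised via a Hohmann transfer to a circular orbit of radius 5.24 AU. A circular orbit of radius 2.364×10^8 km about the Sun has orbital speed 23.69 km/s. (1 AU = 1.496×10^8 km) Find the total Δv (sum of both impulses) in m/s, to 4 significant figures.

Δv = 9831 m/s

From the circular-orbit relation v² = μ/r at r = 2.364×10^8 km: μ = v²r = (23.69)² × 2.364×10^8 = 1.32671×10^11 km³/s².
In km: r₁ = 1.58 × 1.496×10^8 = 2.36368×10^8 km; r₂ = 5.24 × 1.496×10^8 = 7.83904×10^8 km.
Semi-major axis of the transfer orbit: a_t = (2.36368×10^8 + 7.83904×10^8)/2 = 5.10136×10^8 km.
At r₁ the circular-orbit speed is v₁ = √(μ/r₁) = 23.692 km/s.
Transfer-orbit speed at r₁ (v² = μ(2/r − 1/a)): v_p = √[μ(2/r₁ − 1/a_t)] = 29.369 km/s.
First burn Δv₁ = |v_p − v₁| = 5.677 km/s.
At r₂, v₂ = √(μ/r₂) = 13.009 km/s.
Transfer-orbit speed at r₂: v_a = √[μ(2/r₂ − 1/a_t)] = 8.8554 km/s.
Second burn Δv₂ = |v₂ − v_a| = 4.154 km/s.
Δv = Δv₁ + Δv₂ = 5.677 + 4.154 = 9.831 km/s.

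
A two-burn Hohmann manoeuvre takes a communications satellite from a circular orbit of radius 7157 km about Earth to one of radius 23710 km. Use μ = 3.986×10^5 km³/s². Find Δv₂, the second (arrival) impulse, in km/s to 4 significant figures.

Δv₂ = 1.308 km/s

Semi-major axis of the transfer orbit: a_t = (7157 + 23710)/2 = 15433.5 km.
On the circular orbit at r = 23710 km, v_c = √(μ/r) = 4.100 km/s.
Transfer-orbit speed at the same r (vis-viva, a = a_t): v_t = √[μ(2/r − 1/a_t)] = 2.792 km/s.
Δv₂ = |v_t − v_c| = |2.792 − 4.100| = 1.308 km/s.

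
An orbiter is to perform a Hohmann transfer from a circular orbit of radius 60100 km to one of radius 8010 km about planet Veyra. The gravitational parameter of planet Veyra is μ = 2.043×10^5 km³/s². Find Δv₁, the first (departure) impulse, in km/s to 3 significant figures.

The Hohmann ellipse has a_t = (r₁ + r₂)/2 = 34055 km.
On the circular orbit at r = 60100 km, v_c = √(μ/r) = 1.84373 km/s.
Transfer-orbit speed at the same r (vis-viva, a = a_t): v_t = √[μ(2/r − 1/a_t)] = 0.894175 km/s.
Δv₁ = |v_t − v_c| = |0.894175 − 1.84373| = 0.9496 km/s.

Δv₁ = 0.950 km/s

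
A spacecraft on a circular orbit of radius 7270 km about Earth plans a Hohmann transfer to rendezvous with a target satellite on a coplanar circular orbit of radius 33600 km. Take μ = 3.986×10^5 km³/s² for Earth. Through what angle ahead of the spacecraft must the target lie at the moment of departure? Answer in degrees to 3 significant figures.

The Hohmann ellipse has a_t = (r₁ + r₂)/2 = 20435 km.
The half-period of the transfer ellipse is t = π√(a_t³/μ) = 14540 s.
The target's mean motion on its circular orbit is ω₂ = √(μ/r₂³) = 1.025×10^-4 rad/s.
Angle swept by the target during transfer: ω₂·t = 1.490 rad = 85.37°.
Arrival is 180° from departure on the ellipse, so φ = 180° − 85.37° = 94.6°.

φ = 94.6°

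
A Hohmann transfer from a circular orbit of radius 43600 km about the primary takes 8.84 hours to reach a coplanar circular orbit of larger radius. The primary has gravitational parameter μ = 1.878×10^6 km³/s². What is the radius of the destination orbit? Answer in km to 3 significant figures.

r₂ = 71900 km

Transfer time t = 8.84 hours = 31824 s, and t = π√(a_t³/μ).
So a_t = (μ t²/π²)^(1/3) = (1.878×10^6 × (31824)² / π²)^(1/3) = 57761 km.
Since a_t = (r₁ + r₂)/2, r₂ = 2a_t − r₁ = 2×57761 − 43600 = 71922 km.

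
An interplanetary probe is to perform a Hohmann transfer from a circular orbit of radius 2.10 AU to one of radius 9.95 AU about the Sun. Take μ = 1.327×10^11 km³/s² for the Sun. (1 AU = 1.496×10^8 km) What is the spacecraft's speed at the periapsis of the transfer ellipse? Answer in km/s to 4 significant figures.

In km: r₁ = 2.10 × 1.496×10^8 = 3.1416×10^8 km; r₂ = 9.95 × 1.496×10^8 = 1.48852×10^9 km.
The Hohmann ellipse has a_t = (r₁ + r₂)/2 = 9.0134×10^8 km.
At periapsis, r = 3.1416×10^8 km.
Applying v² = μ(2/r − 1/a_t): v = 26.41 km/s.

v = 26.41 km/s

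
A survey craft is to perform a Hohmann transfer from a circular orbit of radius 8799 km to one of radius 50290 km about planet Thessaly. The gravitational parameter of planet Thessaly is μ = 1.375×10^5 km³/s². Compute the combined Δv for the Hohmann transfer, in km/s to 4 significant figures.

Δv = 1.956 km/s

The Hohmann ellipse has a_t = (r₁ + r₂)/2 = 29544.5 km.
At r₁ the circular-orbit speed is v₁ = √(μ/r₁) = 3.9531 km/s.
Transfer-orbit speed at r₁ (vis-viva): v_p = √[μ(2/r₁ − 1/a_t)] = 5.1575 km/s.
First burn Δv₁ = |v_p − v₁| = 1.2044 km/s.
Circular speed at r₂: v₂ = √(μ/r₂) = 1.653524 km/s.
Transfer-orbit speed at r₂: v_a = √[μ(2/r₂ − 1/a_t)] = 0.9023788 km/s.
Second burn Δv₂ = |v₂ − v_a| = 0.75115 km/s.
Total Δv = Δv₁ + Δv₂ = 1.956 km/s.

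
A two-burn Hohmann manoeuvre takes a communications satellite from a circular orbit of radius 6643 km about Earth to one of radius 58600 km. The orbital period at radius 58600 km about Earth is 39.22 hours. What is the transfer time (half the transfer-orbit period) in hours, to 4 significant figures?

From Kepler's third law T² = 4π²r³/μ at r = 58600 km, T = 39.22 hours = 39.22 × 3600 s = 1.41192×10^5 s: μ = 4π²r³/T² = 3.98504×10^5 km³/s².
Semi-major axis of the transfer orbit: a_t = (6643 + 58600)/2 = 32621.5 km.
Transfer time t = π√(a_t³/μ) = π√((32621.5)³ / 3.98504×10^5) = 29322 s.
Converting: 29322 s ÷ 3600 s/hour = 8.145 hours.

t = 8.145 hours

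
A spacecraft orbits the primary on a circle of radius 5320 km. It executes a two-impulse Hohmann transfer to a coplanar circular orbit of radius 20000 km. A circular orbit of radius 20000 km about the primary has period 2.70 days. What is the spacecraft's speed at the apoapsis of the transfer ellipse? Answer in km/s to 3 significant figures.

From Kepler's third law T² = 4π²r³/μ at r = 20000 km, T = 2.70 days = 2.70 × 86400 s = 2.3328×10^5 s: μ = 4π²r³/T² = 5803.56 km³/s².
The Hohmann ellipse has a_t = (r₁ + r₂)/2 = 12660 km.
The apoapsis of the transfer ellipse is at r = 20000 km.
Vis-viva: v = √[μ(2/r − 1/a_t)] = √[5803.56 × (2/20000 − 1/12660)] = 0.3492 km/s.

v = 0.349 km/s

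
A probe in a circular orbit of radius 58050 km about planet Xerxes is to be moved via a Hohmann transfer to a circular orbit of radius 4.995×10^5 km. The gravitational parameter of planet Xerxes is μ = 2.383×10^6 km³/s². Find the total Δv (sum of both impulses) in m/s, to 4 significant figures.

Δv = 3357 m/s

Semi-major axis of the transfer orbit: a_t = (58050 + 4.995×10^5)/2 = 2.78775×10^5 km.
Circular speed at r₁: v₁ = √(μ/r₁) = √(2.383×10^6/58050) = 6.407 km/s.
On the transfer ellipse at r₁, vis-viva gives v_p = √[μ(2/r₁ − 1/a_t)] = 8.576 km/s.
First burn Δv₁ = |v_p − v₁| = 2.169 km/s.
Circular speed at r₂: v₂ = √(μ/r₂) = 2.18421 km/s.
Transfer-orbit speed at r₂: v_a = √[μ(2/r₂ − 1/a_t)] = 0.996709 km/s.
Second burn Δv₂ = |v₂ − v_a| = 1.188 km/s.
Total Δv = Δv₁ + Δv₂ = 3.357 km/s.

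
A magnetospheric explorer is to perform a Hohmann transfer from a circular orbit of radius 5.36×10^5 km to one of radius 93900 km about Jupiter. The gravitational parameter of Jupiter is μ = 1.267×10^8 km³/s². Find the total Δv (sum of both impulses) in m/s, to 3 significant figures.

Semi-major axis of the transfer orbit: a_t = (5.360×10^5 + 93900)/2 = 3.1495×10^5 km.
Circular speed at r₁: v₁ = √(μ/r₁) = √(1.267×10^8/5.360×10^5) = 15.375 km/s.
On the transfer ellipse at r₁, v² = μ(2/r − 1/a) gives v_a = √[μ(2/r₁ − 1/a_t)] = 8.3949 km/s.
First burn Δv₁ = |v_a − v₁| = 6.980 km/s.
At r₂, v₂ = √(μ/r₂) = 36.73 km/s.
Transfer-orbit speed at r₂: v_p = √[μ(2/r₂ − 1/a_t)] = 47.92 km/s.
Second burn Δv₂ = |v₂ − v_p| = 11.19 km/s.
Total Δv = Δv₁ + Δv₂ = 18.17 km/s.

Δv = 18200 m/s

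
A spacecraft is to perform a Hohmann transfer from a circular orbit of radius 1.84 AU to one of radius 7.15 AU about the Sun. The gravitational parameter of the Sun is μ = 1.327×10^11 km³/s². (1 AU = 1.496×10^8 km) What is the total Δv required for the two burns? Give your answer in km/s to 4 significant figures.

In km: r₁ = 1.84 × 1.496×10^8 = 2.75264×10^8 km; r₂ = 7.15 × 1.496×10^8 = 1.06964×10^9 km.
Semi-major axis of the transfer orbit: a_t = (2.75264×10^8 + 1.06964×10^9)/2 = 6.72452×10^8 km.
Circular speed at r₁: v₁ = √(μ/r₁) = √(1.327×10^11/2.75264×10^8) = 21.9564 km/s.
On the transfer ellipse at r₁, v² = μ(2/r − 1/a) gives v_p = √[μ(2/r₁ − 1/a_t)] = 27.6917 km/s.
First burn Δv₁ = |v_p − v₁| = 5.735 km/s.
Circular speed at r₂: v₂ = √(μ/r₂) = 11.138 km/s.
Transfer-orbit speed at r₂: v_a = √[μ(2/r₂ − 1/a_t)] = 7.1262 km/s.
Second burn Δv₂ = |v₂ − v_a| = 4.012 km/s.
Total Δv = Δv₁ + Δv₂ = 9.747 km/s.

Δv = 9.747 km/s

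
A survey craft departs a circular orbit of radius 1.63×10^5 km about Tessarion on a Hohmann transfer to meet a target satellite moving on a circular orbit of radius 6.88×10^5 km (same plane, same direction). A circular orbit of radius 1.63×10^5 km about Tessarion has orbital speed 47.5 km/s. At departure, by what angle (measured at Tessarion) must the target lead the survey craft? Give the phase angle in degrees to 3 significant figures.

From the circular-orbit relation v² = μ/r at r = 1.63×10^5 km: μ = v²r = (47.5)² × 1.63×10^5 = 3.67769×10^8 km³/s².
The Hohmann ellipse has a_t = (r₁ + r₂)/2 = 4.255×10^5 km.
The half-period of the transfer ellipse is t = π√(a_t³/μ) = 45468.6 s.
The target's mean motion on its circular orbit is ω₂ = √(μ/r₂³) = 3.36051×10^-5 rad/s.
Angle swept by the target during transfer: ω₂·t = 1.52798 rad = 87.547°.
The survey craft traverses 180° on the transfer ellipse, so the target must lead by 180° − 87.547° = 92.5°.

φ = 92.5°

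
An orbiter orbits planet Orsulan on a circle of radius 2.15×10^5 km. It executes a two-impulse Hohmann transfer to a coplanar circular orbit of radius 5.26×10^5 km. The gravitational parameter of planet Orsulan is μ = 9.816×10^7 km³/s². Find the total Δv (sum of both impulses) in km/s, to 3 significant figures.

Semi-major axis of the transfer orbit: a_t = (2.150×10^5 + 5.260×10^5)/2 = 3.705×10^5 km.
Circular speed at r₁: v₁ = √(μ/r₁) = √(9.816×10^7/2.150×10^5) = 21.367 km/s.
On the transfer ellipse at r₁, vis-viva equation gives v_p = √[μ(2/r₁ − 1/a_t)] = 25.459 km/s.
First burn Δv₁ = |v_p − v₁| = 4.092 km/s.
At r₂, v₂ = √(μ/r₂) = 13.6607 km/s.
Transfer-orbit speed at r₂: v_a = √[μ(2/r₂ − 1/a_t)] = 10.4064 km/s.
Second burn Δv₂ = |v₂ − v_a| = 3.254 km/s.
Δv = Δv₁ + Δv₂ = 4.092 + 3.254 = 7.346 km/s.

Δv = 7.35 km/s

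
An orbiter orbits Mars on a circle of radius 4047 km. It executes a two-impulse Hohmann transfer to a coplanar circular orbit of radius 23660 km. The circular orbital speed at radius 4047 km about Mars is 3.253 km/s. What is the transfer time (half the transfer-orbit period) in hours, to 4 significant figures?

t = 6.876 hours

From the circular-orbit relation v² = μ/r at r = 4047 km: μ = v²r = (3.253)² × 4047 = 42825.4 km³/s².
The Hohmann ellipse has a_t = (r₁ + r₂)/2 = 13853.5 km.
Transfer time t = π√(a_t³/μ) = π√((13853.5)³ / 42825.4) = 24754 s.
Converting: 24754 s ÷ 3600 s/hour = 6.876 hours.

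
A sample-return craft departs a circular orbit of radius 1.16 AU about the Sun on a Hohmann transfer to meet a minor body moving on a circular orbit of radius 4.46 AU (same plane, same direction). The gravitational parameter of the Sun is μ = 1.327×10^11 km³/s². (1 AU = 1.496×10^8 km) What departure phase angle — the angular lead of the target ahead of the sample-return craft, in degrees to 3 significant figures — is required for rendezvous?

In km: r₁ = 1.16 × 1.496×10^8 = 1.73536×10^8 km; r₂ = 4.46 × 1.496×10^8 = 6.67216×10^8 km.
Transfer-ellipse semi-major axis a_t = (r₁ + r₂)/2 = (1.73536×10^8 + 6.67216×10^8)/2 = 4.20376×10^8 km.
Transfer time t = π√(a_t³/μ) = 7.4331×10^7 s.
Target angular speed ω₂ = √(μ/r₂³) = 2.1137×10^-8 rad/s.
Angle swept by the target during transfer: ω₂·t = 1.5711 rad = 90.02°.
Arrival is 180° from departure on the ellipse, so φ = 180° − 90.02° = 90.0°.

φ = 90.0°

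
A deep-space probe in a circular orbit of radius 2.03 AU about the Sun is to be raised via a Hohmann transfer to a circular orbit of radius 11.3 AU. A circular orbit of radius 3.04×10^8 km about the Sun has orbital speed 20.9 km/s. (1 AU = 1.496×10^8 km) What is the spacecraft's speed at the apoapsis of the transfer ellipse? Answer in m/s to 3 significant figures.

v = 4890 m/s

From the circular-orbit relation v² = μ/r at r = 3.04×10^8 km: μ = v²r = (20.9)² × 3.04×10^8 = 1.32790×10^11 km³/s².
In km: r₁ = 2.03 × 1.496×10^8 = 3.03688×10^8 km; r₂ = 11.3 × 1.496×10^8 = 1.69048×10^9 km.
Transfer-ellipse semi-major axis a_t = (r₁ + r₂)/2 = (3.03688×10^8 + 1.69048×10^9)/2 = 9.97084×10^8 km.
The apoapsis of the transfer ellipse is at r = 1.69048×10^9 km.
Vis-viva: v = √[μ(2/r − 1/a_t)] = √[1.32790×10^11 × (2/1.69048×10^9 − 1/9.97084×10^8)] = 4.891 km/s.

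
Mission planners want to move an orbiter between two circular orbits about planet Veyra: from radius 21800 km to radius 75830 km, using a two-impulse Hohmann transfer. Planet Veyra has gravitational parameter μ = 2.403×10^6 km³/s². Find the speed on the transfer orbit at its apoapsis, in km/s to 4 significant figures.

Transfer-ellipse semi-major axis a_t = (r₁ + r₂)/2 = (21800 + 75830)/2 = 48815 km.
At apoapsis, r = 75830 km.
Applying v² = μ(2/r − 1/a_t): v = 3.762 km/s.

v = 3.762 km/s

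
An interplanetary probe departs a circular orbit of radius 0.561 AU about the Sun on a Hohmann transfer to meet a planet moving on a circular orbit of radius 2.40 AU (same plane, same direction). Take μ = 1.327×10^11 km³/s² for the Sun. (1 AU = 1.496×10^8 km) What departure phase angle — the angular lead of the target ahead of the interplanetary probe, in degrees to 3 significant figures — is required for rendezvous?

φ = 92.8°

In km: r₁ = 0.561 × 1.496×10^8 = 8.39256×10^7 km; r₂ = 2.40 × 1.496×10^8 = 3.5904×10^8 km.
Transfer-ellipse semi-major axis a_t = (r₁ + r₂)/2 = (8.39256×10^7 + 3.5904×10^8)/2 = 2.214828×10^8 km.
The half-period of the transfer ellipse is t = π√(a_t³/μ) = 2.8427×10^7 s.
Target angular speed ω₂ = √(μ/r₂³) = 5.3545×10^-8 rad/s.
Angle swept by the target during transfer: ω₂·t = 1.5221 rad = 87.21°.
Arrival is 180° from departure on the ellipse, so φ = 180° − 87.21° = 92.8°.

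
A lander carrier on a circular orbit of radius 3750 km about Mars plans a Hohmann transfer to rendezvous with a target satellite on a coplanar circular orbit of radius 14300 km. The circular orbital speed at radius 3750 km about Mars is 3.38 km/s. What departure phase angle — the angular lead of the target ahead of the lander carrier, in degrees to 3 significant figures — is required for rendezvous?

From the circular-orbit relation v² = μ/r at r = 3750 km: μ = v²r = (3.38)² × 3750 = 42841.5 km³/s².
Transfer-ellipse semi-major axis a_t = (r₁ + r₂)/2 = (3750 + 14300)/2 = 9025 km.
The half-period of the transfer ellipse is t = π√(a_t³/μ) = 13013.3 s.
Target angular speed ω₂ = √(μ/r₂³) = 1.21040×10^-4 rad/s.
Angle swept by the target during transfer: ω₂·t = 1.57513 rad = 90.248°.
The lander carrier traverses 180° on the transfer ellipse, so the target must lead by 180° − 90.248° = 89.8°.

φ = 89.8°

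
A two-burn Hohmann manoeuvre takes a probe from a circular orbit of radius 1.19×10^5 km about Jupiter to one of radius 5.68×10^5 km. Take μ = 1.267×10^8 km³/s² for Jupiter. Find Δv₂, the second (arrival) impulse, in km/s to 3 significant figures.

Δv₂ = 6.14 km/s

Semi-major axis of the transfer orbit: a_t = (1.190×10^5 + 5.680×10^5)/2 = 3.435×10^5 km.
On the circular orbit at r = 5.680×10^5 km, v_c = √(μ/r) = 14.9353 km/s.
Vis-viva on the transfer ellipse at r = 5.680×10^5 km gives v_t = √[μ(2/r − 1/a_t)] = 8.79072 km/s.
Δv₂ = |v_t − v_c| = |8.79072 − 14.9353| = 6.145 km/s.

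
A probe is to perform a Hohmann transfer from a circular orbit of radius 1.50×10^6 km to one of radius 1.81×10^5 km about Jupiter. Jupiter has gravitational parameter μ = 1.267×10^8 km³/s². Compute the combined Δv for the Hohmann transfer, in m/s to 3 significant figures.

Δv = 13800 m/s

Semi-major axis of the transfer orbit: a_t = (1.500×10^6 + 1.810×10^5)/2 = 8.405×10^5 km.
Circular speed at r₁: v₁ = √(μ/r₁) = √(1.267×10^8/1.500×10^6) = 9.191 km/s.
On the transfer ellipse at r₁, v² = μ(2/r − 1/a) gives v_a = √[μ(2/r₁ − 1/a_t)] = 4.265 km/s.
First burn Δv₁ = |v_a − v₁| = 4.926 km/s.
Circular speed at r₂: v₂ = √(μ/r₂) = 26.458 km/s.
Transfer-orbit speed at r₂: v_p = √[μ(2/r₂ − 1/a_t)] = 35.345 km/s.
Second burn Δv₂ = |v₂ − v_p| = 8.887 km/s.
Δv = Δv₁ + Δv₂ = 4.926 + 8.887 = 13.81 km/s.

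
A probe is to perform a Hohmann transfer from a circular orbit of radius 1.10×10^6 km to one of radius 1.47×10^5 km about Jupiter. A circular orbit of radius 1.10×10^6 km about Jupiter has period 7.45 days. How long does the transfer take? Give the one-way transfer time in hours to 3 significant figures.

From Kepler's third law T² = 4π²r³/μ at r = 1.10×10^6 km, T = 7.45 days = 7.45 × 86400 s = 6.4368×10^5 s: μ = 4π²r³/T² = 1.26823×10^8 km³/s².
Transfer-ellipse semi-major axis a_t = (r₁ + r₂)/2 = (1.100×10^6 + 1.470×10^5)/2 = 6.235×10^5 km.
Transfer time t = π√(a_t³/μ) = π√((6.235×10^5)³ / 1.26823×10^8) = 1.37343×10^5 s.
Converting: 1.37343×10^5 s ÷ 3600 s/hour = 38.2 hours.

t = 38.2 hours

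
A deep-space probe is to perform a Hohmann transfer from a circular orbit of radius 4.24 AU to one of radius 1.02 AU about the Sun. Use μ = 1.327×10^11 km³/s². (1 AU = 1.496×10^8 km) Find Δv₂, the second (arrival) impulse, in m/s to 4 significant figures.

In km: r₁ = 4.24 × 1.496×10^8 = 6.34304×10^8 km; r₂ = 1.02 × 1.496×10^8 = 1.52592×10^8 km.
The Hohmann ellipse has a_t = (r₁ + r₂)/2 = 3.93448×10^8 km.
On the circular orbit at r = 1.52592×10^8 km, v_c = √(μ/r) = 29.4896 km/s.
Transfer-orbit speed at the same r (vis-viva, a = a_t): v_t = √[μ(2/r − 1/a_t)] = 37.4433 km/s.
Δv₂ = |v_t − v_c| = |37.4433 − 29.4896| = 7.954 km/s.

Δv₂ = 7954 m/s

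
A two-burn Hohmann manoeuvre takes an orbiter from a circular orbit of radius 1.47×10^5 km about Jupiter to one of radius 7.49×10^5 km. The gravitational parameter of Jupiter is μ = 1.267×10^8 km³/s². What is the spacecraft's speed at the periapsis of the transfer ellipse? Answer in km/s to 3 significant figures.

Transfer-ellipse semi-major axis a_t = (r₁ + r₂)/2 = (1.470×10^5 + 7.490×10^5)/2 = 4.480×10^5 km.
The periapsis of the transfer ellipse is at r = 1.470×10^5 km.
From the vis-viva equation, v = √[μ(2/r − 1/a_t)] = 37.96 km/s.

v = 38.0 km/s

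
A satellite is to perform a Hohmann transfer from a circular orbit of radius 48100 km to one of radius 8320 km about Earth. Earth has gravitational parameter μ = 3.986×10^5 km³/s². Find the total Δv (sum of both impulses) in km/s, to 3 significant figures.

The Hohmann ellipse has a_t = (r₁ + r₂)/2 = 28210 km.
Circular speed at r₁: v₁ = √(μ/r₁) = √(3.986×10^5/48100) = 2.8787 km/s.
Transfer-orbit speed at r₁ (v² = μ(2/r − 1/a)): v_a = √[μ(2/r₁ − 1/a_t)] = 1.5634 km/s.
First burn Δv₁ = |v_a − v₁| = 1.315 km/s.
At r₂, v₂ = √(μ/r₂) = 6.92161 km/s.
Transfer-orbit speed at r₂: v_p = √[μ(2/r₂ − 1/a_t)] = 9.03812 km/s.
Second burn Δv₂ = |v₂ − v_p| = 2.117 km/s.
Δv = Δv₁ + Δv₂ = 1.315 + 2.117 = 3.432 km/s.

Δv = 3.43 km/s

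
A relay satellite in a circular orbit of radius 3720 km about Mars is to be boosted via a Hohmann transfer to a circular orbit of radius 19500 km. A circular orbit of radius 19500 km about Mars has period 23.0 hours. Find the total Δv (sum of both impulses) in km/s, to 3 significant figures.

From Kepler's third law T² = 4π²r³/μ at r = 19500 km, T = 23.0 hours = 23.0 × 3600 s = 82800 s: μ = 4π²r³/T² = 42697.5 km³/s².
Transfer-ellipse semi-major axis a_t = (r₁ + r₂)/2 = (3720 + 19500)/2 = 11610 km.
Circular speed at r₁: v₁ = √(μ/r₁) = √(42697.5/3720) = 3.388 km/s.
Transfer-orbit speed at r₁ (vis-viva): v_p = √[μ(2/r₁ − 1/a_t)] = 4.391 km/s.
First burn Δv₁ = |v_p − v₁| = 1.003 km/s.
At r₂, v₂ = √(μ/r₂) = 1.4797 km/s.
Transfer-orbit speed at r₂: v_a = √[μ(2/r₂ − 1/a_t)] = 0.83761 km/s.
Second burn Δv₂ = |v₂ − v_a| = 0.6421 km/s.
Δv = Δv₁ + Δv₂ = 1.003 + 0.6421 = 1.645 km/s.

Δv = 1.64 km/s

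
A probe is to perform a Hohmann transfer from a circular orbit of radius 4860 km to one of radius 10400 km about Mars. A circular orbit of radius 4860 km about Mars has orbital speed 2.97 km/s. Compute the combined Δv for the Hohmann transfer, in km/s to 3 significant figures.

Δv = 0.907 km/s

From the circular-orbit relation v² = μ/r at r = 4860 km: μ = v²r = (2.97)² × 4860 = 42869.6 km³/s².
Transfer-ellipse semi-major axis a_t = (r₁ + r₂)/2 = (4860 + 10400)/2 = 7630 km.
Circular speed at r₁: v₁ = √(μ/r₁) = √(42869.6/4860) = 2.9700 km/s.
On the transfer ellipse at r₁, vis-viva gives v_p = √[μ(2/r₁ − 1/a_t)] = 3.4675 km/s.
First burn Δv₁ = |v_p − v₁| = 0.4975 km/s.
At r₂, v₂ = √(μ/r₂) = 2.0303 km/s.
Transfer-orbit speed at r₂: v_a = √[μ(2/r₂ − 1/a_t)] = 1.6204 km/s.
Second burn Δv₂ = |v₂ − v_a| = 0.4099 km/s.
Δv = Δv₁ + Δv₂ = 0.4975 + 0.4099 = 0.9074 km/s.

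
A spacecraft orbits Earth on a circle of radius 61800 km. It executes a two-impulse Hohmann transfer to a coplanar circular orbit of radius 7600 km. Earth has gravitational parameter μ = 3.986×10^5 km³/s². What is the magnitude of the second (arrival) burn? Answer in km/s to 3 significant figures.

Δv₂ = 2.42 km/s

The Hohmann ellipse has a_t = (r₁ + r₂)/2 = 34700 km.
Circular speed at r = 7600 km: v_c = √(μ/r) = 7.242 km/s.
Transfer-orbit speed at the same r (vis-viva, a = a_t): v_t = √[μ(2/r − 1/a_t)] = 9.665 km/s.
Δv₂ = |v_t − v_c| = |9.665 − 7.242| = 2.423 km/s.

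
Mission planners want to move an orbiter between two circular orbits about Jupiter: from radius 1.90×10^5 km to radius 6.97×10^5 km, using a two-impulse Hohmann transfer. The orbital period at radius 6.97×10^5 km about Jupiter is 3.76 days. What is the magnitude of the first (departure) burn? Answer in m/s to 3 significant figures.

Δv₁ = 6550 m/s

From Kepler's third law T² = 4π²r³/μ at r = 6.97×10^5 km, T = 3.76 days = 3.76 × 86400 s = 3.24864×10^5 s: μ = 4π²r³/T² = 1.26664×10^8 km³/s².
Semi-major axis of the transfer orbit: a_t = (1.900×10^5 + 6.970×10^5)/2 = 4.435×10^5 km.
On the circular orbit at r = 1.900×10^5 km, v_c = √(μ/r) = 25.8197 km/s.
Transfer-orbit speed at the same r (vis-viva, a = a_t): v_t = √[μ(2/r − 1/a_t)] = 32.3683 km/s.
Δv₁ = |v_t − v_c| = |32.3683 − 25.8197| = 6.549 km/s.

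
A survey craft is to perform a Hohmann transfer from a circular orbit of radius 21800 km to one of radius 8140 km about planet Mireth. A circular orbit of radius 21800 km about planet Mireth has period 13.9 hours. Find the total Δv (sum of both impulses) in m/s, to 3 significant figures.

Δv = 1640 m/s

From Kepler's third law T² = 4π²r³/μ at r = 21800 km, T = 13.9 hours = 13.9 × 3600 s = 50040 s: μ = 4π²r³/T² = 1.63341×10^5 km³/s².
Transfer-ellipse semi-major axis a_t = (r₁ + r₂)/2 = (21800 + 8140)/2 = 14970 km.
Circular speed at r₁: v₁ = √(μ/r₁) = √(1.63341×10^5/21800) = 2.7373 km/s.
On the transfer ellipse at r₁, v² = μ(2/r − 1/a) gives v_a = √[μ(2/r₁ − 1/a_t)] = 2.0185 km/s.
First burn Δv₁ = |v_a − v₁| = 0.7188 km/s.
At r₂, v₂ = √(μ/r₂) = 4.4796 km/s.
Transfer-orbit speed at r₂: v_p = √[μ(2/r₂ − 1/a_t)] = 5.4057 km/s.
Second burn Δv₂ = |v₂ − v_p| = 0.9261 km/s.
Δv = Δv₁ + Δv₂ = 0.7188 + 0.9261 = 1.645 km/s.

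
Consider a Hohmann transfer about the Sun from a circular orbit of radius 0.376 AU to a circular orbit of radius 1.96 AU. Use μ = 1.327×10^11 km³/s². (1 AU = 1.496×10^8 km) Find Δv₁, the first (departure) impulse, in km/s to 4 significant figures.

In km: r₁ = 0.376 × 1.496×10^8 = 5.62496×10^7 km; r₂ = 1.96 × 1.496×10^8 = 2.93216×10^8 km.
The Hohmann ellipse has a_t = (r₁ + r₂)/2 = 1.747328×10^8 km.
On the circular orbit at r = 5.62496×10^7 km, v_c = √(μ/r) = 48.57 km/s.
Vis-viva on the transfer ellipse at r = 5.62496×10^7 km gives v_t = √[μ(2/r − 1/a_t)] = 62.92 km/s.
Δv₁ = |v_t − v_c| = |62.92 − 48.57| = 14.35 km/s.

Δv₁ = 14.35 km/s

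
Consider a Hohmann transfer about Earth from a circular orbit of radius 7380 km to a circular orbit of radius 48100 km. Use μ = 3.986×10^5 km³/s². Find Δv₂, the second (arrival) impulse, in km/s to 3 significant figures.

Transfer-ellipse semi-major axis a_t = (r₁ + r₂)/2 = (7380 + 48100)/2 = 27740 km.
On the circular orbit at r = 48100 km, v_c = √(μ/r) = 2.879 km/s.
Transfer-orbit speed at the same r (vis-viva, a = a_t): v_t = √[μ(2/r − 1/a_t)] = 1.485 km/s.
Δv₂ = |v_t − v_c| = |1.485 − 2.879| = 1.394 km/s.

Δv₂ = 1.39 km/s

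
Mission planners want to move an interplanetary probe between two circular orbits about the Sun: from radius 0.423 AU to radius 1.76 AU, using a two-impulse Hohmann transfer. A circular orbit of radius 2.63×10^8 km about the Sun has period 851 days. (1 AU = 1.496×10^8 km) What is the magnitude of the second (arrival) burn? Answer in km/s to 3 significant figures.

Δv₂ = 8.48 km/s

From Kepler's third law T² = 4π²r³/μ at r = 2.63×10^8 km, T = 851 days = 851 × 86400 s = 7.35264×10^7 s: μ = 4π²r³/T² = 1.32844×10^11 km³/s².
In km: r₁ = 0.423 × 1.496×10^8 = 6.32808×10^7 km; r₂ = 1.76 × 1.496×10^8 = 2.63296×10^8 km.
Semi-major axis of the transfer orbit: a_t = (6.32808×10^7 + 2.63296×10^8)/2 = 1.632884×10^8 km.
Circular speed at r = 2.63296×10^8 km: v_c = √(μ/r) = 22.462 km/s.
Vis-viva on the transfer ellipse at r = 2.63296×10^8 km gives v_t = √[μ(2/r − 1/a_t)] = 13.983 km/s.
Δv₂ = |v_t − v_c| = |13.983 − 22.462| = 8.479 km/s.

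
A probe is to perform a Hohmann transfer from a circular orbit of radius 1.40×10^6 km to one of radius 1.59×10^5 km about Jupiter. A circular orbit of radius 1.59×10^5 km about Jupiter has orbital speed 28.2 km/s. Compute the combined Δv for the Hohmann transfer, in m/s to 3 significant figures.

Δv = 14800 m/s

From the circular-orbit relation v² = μ/r at r = 1.59×10^5 km: μ = v²r = (28.2)² × 1.59×10^5 = 1.26443×10^8 km³/s².
Semi-major axis of the transfer orbit: a_t = (1.400×10^6 + 1.590×10^5)/2 = 7.795×10^5 km.
Circular speed at r₁: v₁ = √(μ/r₁) = √(1.26443×10^8/1.400×10^6) = 9.5035 km/s.
On the transfer ellipse at r₁, vis-viva equation gives v_a = √[μ(2/r₁ − 1/a_t)] = 4.2921 km/s.
First burn Δv₁ = |v_a − v₁| = 5.211 km/s.
Circular speed at r₂: v₂ = √(μ/r₂) = 28.200 km/s.
Transfer-orbit speed at r₂: v_p = √[μ(2/r₂ − 1/a_t)] = 37.792 km/s.
Second burn Δv₂ = |v₂ − v_p| = 9.592 km/s.
Δv = Δv₁ + Δv₂ = 5.211 + 9.592 = 14.80 km/s.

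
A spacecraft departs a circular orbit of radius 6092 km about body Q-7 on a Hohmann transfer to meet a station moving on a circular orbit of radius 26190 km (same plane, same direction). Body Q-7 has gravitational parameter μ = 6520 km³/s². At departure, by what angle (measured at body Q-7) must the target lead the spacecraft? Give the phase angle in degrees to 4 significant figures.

The Hohmann ellipse has a_t = (r₁ + r₂)/2 = 16141 km.
Transfer time t = π√(a_t³/μ) = 79790 s.
Target angular speed ω₂ = √(μ/r₂³) = 1.905×10^-5 rad/s.
Angle swept by the target during transfer: ω₂·t = 1.520 rad = 87.09°.
The spacecraft traverses 180° on the transfer ellipse, so the target must lead by 180° − 87.09° = 92.91°.

φ = 92.91°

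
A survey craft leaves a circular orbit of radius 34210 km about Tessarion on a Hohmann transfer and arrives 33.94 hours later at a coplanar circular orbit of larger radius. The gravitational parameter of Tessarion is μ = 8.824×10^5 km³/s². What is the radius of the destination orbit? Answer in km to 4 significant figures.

r₂ = 1.860×10^5 km

Transfer time t = 33.94 hours = 1.22184×10^5 s, and t = π√(a_t³/μ).
So a_t = (μ t²/π²)^(1/3) = (8.824×10^5 × (1.22184×10^5)² / π²)^(1/3) = 1.1010×10^5 km.
Since a_t = (r₁ + r₂)/2, r₂ = 2a_t − r₁ = 2×1.1010×10^5 − 34210 = 1.8599×10^5 km.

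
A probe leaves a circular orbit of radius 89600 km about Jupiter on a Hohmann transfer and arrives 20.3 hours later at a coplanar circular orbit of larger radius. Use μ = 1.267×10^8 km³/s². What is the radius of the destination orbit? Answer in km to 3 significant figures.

Transfer time t = 20.3 hours = 73080 s, and t = π√(a_t³/μ).
So a_t = (μ t²/π²)^(1/3) = (1.267×10^8 × (73080)² / π²)^(1/3) = 4.0928×10^5 km.
Since a_t = (r₁ + r₂)/2, r₂ = 2a_t − r₁ = 2×4.0928×10^5 − 89600 = 7.2896×10^5 km.

r₂ = 7.29×10^5 km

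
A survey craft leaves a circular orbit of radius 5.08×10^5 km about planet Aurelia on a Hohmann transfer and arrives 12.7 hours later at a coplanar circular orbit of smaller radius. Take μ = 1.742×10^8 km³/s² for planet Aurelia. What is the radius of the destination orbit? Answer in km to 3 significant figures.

r₂ = 1.58×10^5 km

Transfer time t = 12.7 hours = 45720 s, and t = π√(a_t³/μ).
So a_t = (μ t²/π²)^(1/3) = (1.742×10^8 × (45720)² / π²)^(1/3) = 3.3290×10^5 km.
Since a_t = (r₁ + r₂)/2, r₂ = 2a_t − r₁ = 2×3.3290×10^5 − 5.080×10^5 = 1.578×10^5 km.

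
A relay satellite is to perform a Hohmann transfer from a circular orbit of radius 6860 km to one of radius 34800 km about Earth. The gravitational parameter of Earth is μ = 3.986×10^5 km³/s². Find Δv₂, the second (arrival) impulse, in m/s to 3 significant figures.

Transfer-ellipse semi-major axis a_t = (r₁ + r₂)/2 = (6860 + 34800)/2 = 20830 km.
Circular speed at r = 34800 km: v_c = √(μ/r) = 3.384 km/s.
Vis-viva on the transfer ellipse at r = 34800 km gives v_t = √[μ(2/r − 1/a_t)] = 1.942 km/s.
Δv₂ = |v_t − v_c| = |1.942 − 3.384| = 1.442 km/s.

Δv₂ = 1440 m/s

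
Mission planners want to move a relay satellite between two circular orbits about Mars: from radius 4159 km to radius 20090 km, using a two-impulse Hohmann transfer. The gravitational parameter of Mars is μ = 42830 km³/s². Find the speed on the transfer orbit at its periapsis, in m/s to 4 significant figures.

v = 4131 m/s

The Hohmann ellipse has a_t = (r₁ + r₂)/2 = 12124.5 km.
At periapsis, r = 4159 km.
From the vis-viva equation, v = √[μ(2/r − 1/a_t)] = 4.131 km/s.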